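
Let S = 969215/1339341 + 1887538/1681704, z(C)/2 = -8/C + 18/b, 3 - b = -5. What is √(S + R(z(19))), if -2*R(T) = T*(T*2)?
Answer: 4*I*√254676666038669510508953/594376767003 ≈ 3.3962*I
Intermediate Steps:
b = 8 (b = 3 - 1*(-5) = 3 + 5 = 8)
z(C) = 9/2 - 16/C (z(C) = 2*(-8/C + 18/8) = 2*(-8/C + 18*(⅛)) = 2*(-8/C + 9/4) = 2*(9/4 - 8/C) = 9/2 - 16/C)
S = 692998295803/375395852844 (S = 969215*(1/1339341) + 1887538*(1/1681704) = 969215/1339341 + 943769/840852 = 692998295803/375395852844 ≈ 1.8460)
R(T) = -T² (R(T) = -T*T*2/2 = -T*2*T/2 = -T²)
√(S + R(z(19))) = √(692998295803/375395852844 - (9/2 - 16/19)²) = √(692998295803/375395852844 - (139/38)²) = √(692998295803/375395852844 - 1*19321/1444) = √(692998295803/375395852844 - 19321/1444) = √(-390770858353712/33879475719171) = 4*I*√254676666038669510508953/594376767003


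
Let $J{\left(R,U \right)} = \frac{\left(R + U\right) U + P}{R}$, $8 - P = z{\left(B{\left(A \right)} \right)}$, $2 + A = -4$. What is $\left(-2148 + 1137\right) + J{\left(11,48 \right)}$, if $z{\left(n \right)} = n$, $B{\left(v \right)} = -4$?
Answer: $- \frac{8277}{11} \approx -752.45$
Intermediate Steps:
$A = -6$ ($A = -2 - 4 = -6$)
$P = 12$ ($P = 8 - -4 = 8 + 4 = 12$)
$J{\left(R,U \right)} = \frac{12 + U \left(R + U\right)}{R}$ ($J{\left(R,U \right)} = \frac{\left(R + U\right) U + 12}{R} = \frac{U \left(R + U\right) + 12}{R} = \frac{12 + U \left(R + U\right)}{R}$)
$\left(-2148 + 1137\right) + J{\left(11,48 \right)} = \left(-2148 + 1137\right) + \frac{12 + 48^{2} + 11 \cdot 48}{11} = -1011 + \frac{12 + 2304 + 528}{11} = -1011 + \frac{1}{11} \cdot 2844 = -1011 + \frac{2844}{11} = - \frac{8277}{11}$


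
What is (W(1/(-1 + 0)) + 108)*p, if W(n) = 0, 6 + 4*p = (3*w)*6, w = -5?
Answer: -2592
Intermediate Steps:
p = -24 (p = -3/2 + ((3*(-5))*6)/4 = -3/2 + (-15*6)/4 = -3/2 + (¼)*(-90) = -3/2 - 45/2 = -24)
(W(1/(-1 + 0)) + 108)*p = (0 + 108)*(-24) = 108*(-24) = -2592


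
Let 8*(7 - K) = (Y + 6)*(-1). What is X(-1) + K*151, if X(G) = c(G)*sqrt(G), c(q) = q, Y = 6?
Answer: 2567/2 - I ≈ 1283.5 - 1.0*I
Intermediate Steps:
K = 17/2 (K = 7 - (6 + 6)*(-1)/8 = 7 - 3*(-1)/2 = 7 - 1/8*(-12) = 7 + 3/2 = 17/2 ≈ 8.5000)
X(G) = G**(3/2) (X(G) = G*sqrt(G) = G**(3/2))
X(-1) + K*151 = (-1)**(3/2) + (17/2)*151 = -I + 2567/2 = 2567/2 - I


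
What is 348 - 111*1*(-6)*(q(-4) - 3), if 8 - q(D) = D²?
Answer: -6978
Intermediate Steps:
q(D) = 8 - D²
348 - 111*1*(-6)*(q(-4) - 3) = 348 - 111*1*(-6)*((8 - 1*(-4)²) - 3) = 348 - (-666)*((8 - 1*16) - 3) = 348 - (-666)*((8 - 16) - 3) = 348 - (-666)*(-8 - 3) = 348 - (-666)*(-11) = 348 - 111*66 = 348 - 7326 = -6978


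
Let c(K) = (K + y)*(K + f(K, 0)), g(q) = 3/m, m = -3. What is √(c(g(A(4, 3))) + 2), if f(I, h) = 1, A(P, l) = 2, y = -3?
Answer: √2 ≈ 1.4142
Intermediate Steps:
g(q) = -1 (g(q) = 3/(-3) = 3*(-⅓) = -1)
c(K) = (1 + K)*(-3 + K) (c(K) = (K - 3)*(K + 1) = (-3 + K)*(1 + K) = (1 + K)*(-3 + K))
√(c(g(A(4, 3))) + 2) = √((-3 + (-1)² - 2*(-1)) + 2) = √((-3 + 1 + 2) + 2) = √(0 + 2) = √2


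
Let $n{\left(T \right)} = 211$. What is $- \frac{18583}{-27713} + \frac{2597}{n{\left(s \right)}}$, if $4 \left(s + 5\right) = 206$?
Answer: $\frac{75891674}{5847443} \approx 12.979$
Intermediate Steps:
$s = \frac{93}{2}$ ($s = -5 + \frac{1}{4} \cdot 206 = -5 + \frac{103}{2} = \frac{93}{2} \approx 46.5$)
$- \frac{18583}{-27713} + \frac{2597}{n{\left(s \right)}} = - \frac{18583}{-27713} + \frac{2597}{211} = \left(-18583\right) \left(- \frac{1}{27713}\right) + 2597 \cdot \frac{1}{211} = \frac{18583}{27713} + \frac{2597}{211} = \frac{75891674}{5847443}$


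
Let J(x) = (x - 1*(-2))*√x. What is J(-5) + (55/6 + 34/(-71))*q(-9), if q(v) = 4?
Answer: 7402/213 - 3*I*√5 ≈ 34.751 - 6.7082*I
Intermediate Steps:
J(x) = √x*(2 + x) (J(x) = (x + 2)*√x = (2 + x)*√x = √x*(2 + x))
J(-5) + (55/6 + 34/(-71))*q(-9) = √(-5)*(2 - 5) + (55/6 + 34/(-71))*4 = (I*√5)*(-3) + (55*(⅙) + 34*(-1/71))*4 = -3*I*√5 + (55/6 - 34/71)*4 = -3*I*√5 + (3701/426)*4 = -3*I*√5 + 7402/213 = 7402/213 - 3*I*√5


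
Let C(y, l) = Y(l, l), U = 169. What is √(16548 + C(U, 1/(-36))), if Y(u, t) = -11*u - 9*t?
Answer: √148937/3 ≈ 128.64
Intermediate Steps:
C(y, l) = -20*l (C(y, l) = -11*l - 9*l = -20*l)
√(16548 + C(U, 1/(-36))) = √(16548 - 20/(-36)) = √(16548 - 20*(-1/36)) = √(16548 + 5/9) = √(148937/9) = √148937/3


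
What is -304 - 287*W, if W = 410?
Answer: -117974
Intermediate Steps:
-304 - 287*W = -304 - 287*410 = -304 - 117670 = -117974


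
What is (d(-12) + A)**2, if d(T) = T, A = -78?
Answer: 8100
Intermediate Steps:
(d(-12) + A)**2 = (-12 - 78)**2 = (-90)**2 = 8100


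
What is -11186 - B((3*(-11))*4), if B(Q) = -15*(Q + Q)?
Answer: -15146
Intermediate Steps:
B(Q) = -30*Q
-11186 - B((3*(-11))*4) = -11186 - (-30)*(3*(-11))*4 = -11186 - (-30)*(-33*4) = -11186 - (-30)*(-132) = -11186 - 1*3960 = -11186 - 3960 = -15146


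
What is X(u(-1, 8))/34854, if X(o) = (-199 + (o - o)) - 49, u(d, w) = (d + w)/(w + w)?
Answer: -124/17427 ≈ -0.0071154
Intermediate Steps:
u(d, w) = (d + w)/(2*w) (u(d, w) = (d + w)/((2*w)) = (d + w)*(1/(2*w)) = (d + w)/(2*w))
X(o) = -248 (X(o) = (-199 + 0) - 49 = -199 - 49 = -248)
X(u(-1, 8))/34854 = -248/34854 = -248*1/34854 = -124/17427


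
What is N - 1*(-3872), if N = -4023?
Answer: -151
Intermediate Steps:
N - 1*(-3872) = -4023 - 1*(-3872) = -4023 + 3872 = -151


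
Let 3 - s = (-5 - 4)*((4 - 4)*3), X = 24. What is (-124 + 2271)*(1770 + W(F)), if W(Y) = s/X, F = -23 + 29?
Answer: 30403667/8 ≈ 3.8005e+6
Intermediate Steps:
F = 6
s = 3 (s = 3 - (-5 - 4)*(4 - 4)*3 = 3 - (-9)*0*3 = 3 - (-9)*0 = 3 - 1*0 = 3 + 0 = 3)
W(Y) = ⅛ (W(Y) = 3/24 = 3*(1/24) = ⅛)
(-124 + 2271)*(1770 + W(F)) = (-124 + 2271)*(1770 + ⅛) = 2147*(14161/8) = 30403667/8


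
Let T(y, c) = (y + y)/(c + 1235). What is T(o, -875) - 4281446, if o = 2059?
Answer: -770658221/180 ≈ -4.2814e+6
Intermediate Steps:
T(y, c) = 2*y/(1235 + c) (T(y, c) = (2*y)/(1235 + c) = 2*y/(1235 + c))
T(o, -875) - 4281446 = 2*2059/(1235 - 875) - 4281446 = 2*2059/360 - 4281446 = 2*2059*(1/360) - 4281446 = 2059/180 - 4281446 = -770658221/180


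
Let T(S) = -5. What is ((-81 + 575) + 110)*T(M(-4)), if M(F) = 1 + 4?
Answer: -3020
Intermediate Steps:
M(F) = 5
((-81 + 575) + 110)*T(M(-4)) = ((-81 + 575) + 110)*(-5) = (494 + 110)*(-5) = 604*(-5) = -3020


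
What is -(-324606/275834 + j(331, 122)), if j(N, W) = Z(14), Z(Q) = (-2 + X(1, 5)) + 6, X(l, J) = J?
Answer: -1078950/137917 ≈ -7.8232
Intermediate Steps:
Z(Q) = 9 (Z(Q) = (-2 + 5) + 6 = 3 + 6 = 9)
j(N, W) = 9
-(-324606/275834 + j(331, 122)) = -(-324606/275834 + 9) = -(-324606*1/275834 + 9) = -(-162303/137917 + 9) = -1*1078950/137917 = -1078950/137917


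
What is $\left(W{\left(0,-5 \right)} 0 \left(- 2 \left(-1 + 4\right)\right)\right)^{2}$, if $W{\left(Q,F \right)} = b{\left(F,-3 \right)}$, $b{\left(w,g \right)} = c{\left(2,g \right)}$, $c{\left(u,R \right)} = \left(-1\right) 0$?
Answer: $0$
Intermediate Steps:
$c{\left(u,R \right)} = 0$
$b{\left(w,g \right)} = 0$
$W{\left(Q,F \right)} = 0$
$\left(W{\left(0,-5 \right)} 0 \left(- 2 \left(-1 + 4\right)\right)\right)^{2} = \left(0 \cdot 0 \left(- 2 \left(-1 + 4\right)\right)\right)^{2} = \left(0 \left(\left(-2\right) 3\right)\right)^{2} = \left(0 \left(-6\right)\right)^{2} = 0^{2} = 0$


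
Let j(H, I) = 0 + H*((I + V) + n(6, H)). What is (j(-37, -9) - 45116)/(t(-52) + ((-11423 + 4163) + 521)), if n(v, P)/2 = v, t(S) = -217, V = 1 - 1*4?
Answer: 11279/1739 ≈ 6.4859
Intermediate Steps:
V = -3 (V = 1 - 4 = -3)
n(v, P) = 2*v
j(H, I) = H*(9 + I) (j(H, I) = 0 + H*((I - 3) + 2*6) = 0 + H*((-3 + I) + 12) = 0 + H*(9 + I) = H*(9 + I))
(j(-37, -9) - 45116)/(t(-52) + ((-11423 + 4163) + 521)) = (-37*(9 - 9) - 45116)/(-217 + ((-11423 + 4163) + 521)) = (-37*0 - 45116)/(-217 + (-7260 + 521)) = (0 - 45116)/(-217 - 6739) = -45116/(-6956) = -45116*(-1/6956) = 11279/1739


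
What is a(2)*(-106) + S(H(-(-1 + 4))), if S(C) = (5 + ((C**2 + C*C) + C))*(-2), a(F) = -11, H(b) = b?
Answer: 1126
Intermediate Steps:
S(C) = -10 - 4*C**2 - 2*C (S(C) = (5 + ((C**2 + C**2) + C))*(-2) = (5 + (2*C**2 + C))*(-2) = (5 + (C + 2*C**2))*(-2) = (5 + C + 2*C**2)*(-2) = -10 - 4*C**2 - 2*C)
a(2)*(-106) + S(H(-(-1 + 4))) = -11*(-106) + (-10 - 4*(-1 + 4)**2 - (-2)*(-1 + 4)) = 1166 + (-10 - 4*(-1*3)**2 - (-2)*3) = 1166 + (-10 - 4*(-3)**2 - 2*(-3)) = 1166 + (-10 - 4*9 + 6) = 1166 + (-10 - 36 + 6) = 1166 - 40 = 1126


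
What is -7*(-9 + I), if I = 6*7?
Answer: -231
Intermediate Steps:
I = 42
-7*(-9 + I) = -7*(-9 + 42) = -7*33 = -231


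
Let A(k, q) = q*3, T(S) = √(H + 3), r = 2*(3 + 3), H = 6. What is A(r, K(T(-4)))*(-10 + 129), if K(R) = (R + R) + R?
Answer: 3213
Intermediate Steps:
r = 12 (r = 2*6 = 12)
T(S) = 3 (T(S) = √(6 + 3) = √9 = 3)
K(R) = 3*R (K(R) = 2*R + R = 3*R)
A(k, q) = 3*q
A(r, K(T(-4)))*(-10 + 129) = (3*(3*3))*(-10 + 129) = (3*9)*119 = 27*119 = 3213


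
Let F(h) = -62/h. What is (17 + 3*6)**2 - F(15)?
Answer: 18437/15 ≈ 1229.1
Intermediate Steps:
(17 + 3*6)**2 - F(15) = (17 + 3*6)**2 - (-62)/15 = (17 + 18)**2 - (-62)/15 = 35**2 - 1*(-62/15) = 1225 + 62/15 = 18437/15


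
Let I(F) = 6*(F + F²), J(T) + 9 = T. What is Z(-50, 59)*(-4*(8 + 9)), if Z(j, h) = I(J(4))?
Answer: -8160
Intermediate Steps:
J(T) = -9 + T
I(F) = 6*F + 6*F²
Z(j, h) = 120 (Z(j, h) = 6*(-9 + 4)*(1 + (-9 + 4)) = 6*(-5)*(1 - 5) = 6*(-5)*(-4) = 120)
Z(-50, 59)*(-4*(8 + 9)) = 120*(-4*(8 + 9)) = 120*(-4*17) = 120*(-68) = -8160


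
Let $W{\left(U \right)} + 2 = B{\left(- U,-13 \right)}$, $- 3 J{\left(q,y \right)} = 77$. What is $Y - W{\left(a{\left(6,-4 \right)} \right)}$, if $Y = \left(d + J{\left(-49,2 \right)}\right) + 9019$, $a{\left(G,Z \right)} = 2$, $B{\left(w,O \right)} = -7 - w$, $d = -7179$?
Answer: $\frac{5464}{3} \approx 1821.3$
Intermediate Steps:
$J{\left(q,y \right)} = - \frac{77}{3}$ ($J{\left(q,y \right)} = \left(- \frac{1}{3}\right) 77 = - \frac{77}{3}$)
$W{\left(U \right)} = -9 + U$ ($W{\left(U \right)} = -2 - \left(7 - U\right) = -2 + \left(-7 + U\right) = -9 + U$)
$Y = \frac{5443}{3}$ ($Y = \left(-7179 - \frac{77}{3}\right) + 9019 = - \frac{21614}{3} + 9019 = \frac{5443}{3} \approx 1814.3$)
$Y - W{\left(a{\left(6,-4 \right)} \right)} = \frac{5443}{3} - \left(-9 + 2\right) = \frac{5443}{3} - -7 = \frac{5443}{3} + 7 = \frac{5464}{3}$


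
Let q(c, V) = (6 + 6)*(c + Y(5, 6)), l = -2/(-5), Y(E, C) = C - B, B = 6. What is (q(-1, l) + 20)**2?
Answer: 64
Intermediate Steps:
Y(E, C) = -6 + C (Y(E, C) = C - 1*6 = C - 6 = -6 + C)
l = 2/5 (l = -2*(-1/5) = 2/5 ≈ 0.40000)
q(c, V) = 12*c (q(c, V) = (6 + 6)*(c + (-6 + 6)) = 12*(c + 0) = 12*c)
(q(-1, l) + 20)**2 = (12*(-1) + 20)**2 = (-12 + 20)**2 = 8**2 = 64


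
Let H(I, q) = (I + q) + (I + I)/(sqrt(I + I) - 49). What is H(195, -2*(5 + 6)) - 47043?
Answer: -94274680/2011 - 390*sqrt(390)/2011 ≈ -46883.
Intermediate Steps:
H(I, q) = I + q + 2*I/(-49 + sqrt(2)*sqrt(I)) (H(I, q) = (I + q) + (2*I)/(sqrt(2*I) - 49) = (I + q) + (2*I)/(sqrt(2)*sqrt(I) - 49) = (I + q) + (2*I)/(-49 + sqrt(2)*sqrt(I)) = (I + q) + 2*I/(-49 + sqrt(2)*sqrt(I)) = I + q + 2*I/(-49 + sqrt(2)*sqrt(I)))
H(195, -2*(5 + 6)) - 47043 = (-(-98)*(5 + 6) - 47*195 + sqrt(2)*195**(3/2) + (-2*(5 + 6))*sqrt(2)*sqrt(195))/(-49 + sqrt(2)*sqrt(195)) - 47043 = (-(-98)*11 - 9165 + sqrt(2)*(195*sqrt(195)) + (-2*11)*sqrt(2)*sqrt(195))/(-49 + sqrt(390)) - 47043 = (-49*(-22) - 9165 + 195*sqrt(390) - 22*sqrt(2)*sqrt(195))/(-49 + sqrt(390)) - 47043 = (1078 - 9165 + 195*sqrt(390) - 22*sqrt(390))/(-49 + sqrt(390)) - 47043 = (-8087 + 173*sqrt(390))/(-49 + sqrt(390)) - 47043 = -47043 + (-8087 + 173*sqrt(390))/(-49 + sqrt(390))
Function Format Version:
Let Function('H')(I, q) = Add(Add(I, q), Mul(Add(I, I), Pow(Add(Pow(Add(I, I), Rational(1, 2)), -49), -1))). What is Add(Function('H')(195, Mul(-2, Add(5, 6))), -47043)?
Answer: Add(Rational(-94274680, 2011), Mul(Rational(-390, 2011), Pow(390, Rational(1, 2)))) ≈ -46883.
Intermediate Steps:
Function('H')(I, q) = Add(I, q, Mul(2, I, Pow(Add(-49, Mul(Pow(2, Rational(1, 2)), Pow(I, Rational(1, 2)))), -1))) (Function('H')(I, q) = Add(Add(I, q), Mul(Mul(2, I), Pow(Add(Pow(Mul(2, I), Rational(1, 2)), -49), -1))) = Add(Add(I, q), Mul(Mul(2, I), Pow(Add(Mul(Pow(2, Rational(1, 2)), Pow(I, Rational(1, 2))), -49), -1))) = Add(Add(I, q), Mul(Mul(2, I), Pow(Add(-49, Mul(Pow(2, Rational(1, 2)), Pow(I, Rational(1, 2)))), -1))) = Add(Add(I, q), Mul(2, I, Pow(Add(-49, Mul(Pow(2, Rational(1, 2)), Pow(I, Rational(1, 2)))), -1))) = Add(I, q, Mul(2, I, Pow(Add(-49, Mul(Pow(2, Rational(1, 2)), Pow(I, Rational(1, 2)))), -1))))
Add(Function('H')(195, Mul(-2, Add(5, 6))), -47043) = Add(Mul(Pow(Add(-49, Mul(Pow(2, Rational(1, 2)), Pow(195, Rational(1, 2)))), -1), Add(Mul(-49, Mul(-2, Add(5, 6))), Mul(-47, 195), Mul(Pow(2, Rational(1, 2)), Pow(195, Rational(3, 2))), Mul(Mul(-2, Add(5, 6)), Pow(2, Rational(1, 2)), Pow(195, Rational(1, 2))))), -47043) = Add(Mul(Pow(Add(-49, Pow(390, Rational(1, 2))), -1), Add(Mul(-49, Mul(-2, 11)), -9165, Mul(Pow(2, Rational(1, 2)), Mul(195, Pow(195, Rational(1, 2)))), Mul(Mul(-2, 11), Pow(2, Rational(1, 2)), Pow(195, Rational(1, 2))))), -47043) = Add(Mul(Pow(Add(-49, Pow(390, Rational(1, 2))), -1), Add(Mul(-49, -22), -9165, Mul(195, Pow(390, Rational(1, 2))), Mul(-22, Pow(2, Rational(1, 2)), Pow(195, Rational(1, 2))))), -47043) = Add(Mul(Pow(Add(-49, Pow(390, Rational(1, 2))), -1), Add(1078, -9165, Mul(195, Pow(390, Rational(1, 2))), Mul(-22, Pow(390, Rational(1, 2))))), -47043) = Add(Mul(Pow(Add(-49, Pow(390, Rational(1, 2))), -1), Add(-8087, Mul(173, Pow(390, Rational(1, 2))))), -47043) = Add(-47043, Mul(Pow(Add(-49, Pow(390, Rational(1, 2))), -1), Add(-8087, Mul(173, Pow(390, Rational(1, 2))))))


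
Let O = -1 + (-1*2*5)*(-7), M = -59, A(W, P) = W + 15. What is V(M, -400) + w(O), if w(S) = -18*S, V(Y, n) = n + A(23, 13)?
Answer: -1604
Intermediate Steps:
A(W, P) = 15 + W
V(Y, n) = 38 + n (V(Y, n) = n + (15 + 23) = n + 38 = 38 + n)
O = 69 (O = -1 - 2*5*(-7) = -1 - 10*(-7) = -1 + 70 = 69)
V(M, -400) + w(O) = (38 - 400) - 18*69 = -362 - 1242 = -1604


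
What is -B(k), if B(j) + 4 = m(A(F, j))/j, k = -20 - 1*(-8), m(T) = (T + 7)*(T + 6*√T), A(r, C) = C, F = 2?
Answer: 9 - 5*I*√3 ≈ 9.0 - 8.6602*I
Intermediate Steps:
m(T) = (7 + T)*(T + 6*√T)
k = -12 (k = -20 + 8 = -12)
B(j) = -4 + (j² + 6*j^(3/2) + 7*j + 42*√j)/j
-B(k) = -(3 - 12 + 6*√(-12) + 42/√(-12)) = -(3 - 12 + 6*(2*I*√3) + 42*(-I*√3/6)) = -(3 - 12 + 12*I*√3 - 7*I*√3) = -(-9 + 5*I*√3) = 9 - 5*I*√3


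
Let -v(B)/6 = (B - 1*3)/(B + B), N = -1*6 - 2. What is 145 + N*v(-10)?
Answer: 881/5 ≈ 176.20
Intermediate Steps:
N = -8 (N = -6 - 2 = -8)
v(B) = -3*(-3 + B)/B (v(B) = -6*(B - 1*3)/(B + B) = -6*(B - 3)/(2*B) = -6*(-3 + B)*1/(2*B) = -3*(-3 + B)/B)
145 + N*v(-10) = 145 - 8*(-3 + 9/(-10)) = 145 - 8*(-3 + 9*(-⅒)) = 145 - 8*(-3 - 9/10) = 145 - 8*(-39/10) = 145 + 156/5 = 881/5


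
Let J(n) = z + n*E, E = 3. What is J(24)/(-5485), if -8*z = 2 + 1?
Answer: -573/43880 ≈ -0.013058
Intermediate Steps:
z = -3/8 (z = -(2 + 1)/8 = -⅛*3 = -3/8 ≈ -0.37500)
J(n) = -3/8 + 3*n (J(n) = -3/8 + n*3 = -3/8 + 3*n)
J(24)/(-5485) = (-3/8 + 3*24)/(-5485) = (-3/8 + 72)*(-1/5485) = (573/8)*(-1/5485) = -573/43880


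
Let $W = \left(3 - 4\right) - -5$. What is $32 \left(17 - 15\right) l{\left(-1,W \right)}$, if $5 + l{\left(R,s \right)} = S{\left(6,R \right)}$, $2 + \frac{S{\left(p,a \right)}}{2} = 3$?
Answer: $-192$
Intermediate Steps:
$S{\left(p,a \right)} = 2$ ($S{\left(p,a \right)} = -4 + 2 \cdot 3 = -4 + 6 = 2$)
$W = 4$ ($W = \left(3 - 4\right) + 5 = -1 + 5 = 4$)
$l{\left(R,s \right)} = -3$ ($l{\left(R,s \right)} = -5 + 2 = -3$)
$32 \left(17 - 15\right) l{\left(-1,W \right)} = 32 \left(17 - 15\right) \left(-3\right) = 32 \cdot 2 \left(-3\right) = 64 \left(-3\right) = -192$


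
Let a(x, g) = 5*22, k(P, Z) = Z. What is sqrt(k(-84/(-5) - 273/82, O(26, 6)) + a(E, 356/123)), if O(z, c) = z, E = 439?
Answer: 2*sqrt(34) ≈ 11.662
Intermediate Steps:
a(x, g) = 110
sqrt(k(-84/(-5) - 273/82, O(26, 6)) + a(E, 356/123)) = sqrt(26 + 110) = sqrt(136) = 2*sqrt(34)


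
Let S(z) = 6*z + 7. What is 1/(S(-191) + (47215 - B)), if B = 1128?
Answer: 1/44948 ≈ 2.2248e-5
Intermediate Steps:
S(z) = 7 + 6*z
1/(S(-191) + (47215 - B)) = 1/((7 + 6*(-191)) + (47215 - 1*1128)) = 1/((7 - 1146) + (47215 - 1128)) = 1/(-1139 + 46087) = 1/44948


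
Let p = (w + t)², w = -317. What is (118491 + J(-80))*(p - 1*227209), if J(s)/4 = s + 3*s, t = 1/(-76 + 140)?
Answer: -60842553396645/4096 ≈ -1.4854e+10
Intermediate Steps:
t = 1/64 ≈ 0.015625
p = 411562369/4096 (p = (-317 + 1/64)² = (-20287/64)² = 411562369/4096 ≈ 1.0048e+5)
J(s) = 16*s (J(s) = 4*(s + 3*s) = 4*(4*s) = 16*s)
(118491 + J(-80))*(p - 1*227209) = (118491 + 16*(-80))*(411562369/4096 - 1*227209) = (118491 - 1280)*(411562369/4096 - 227209) = 117211*(-519085695/4096) = -60842553396645/4096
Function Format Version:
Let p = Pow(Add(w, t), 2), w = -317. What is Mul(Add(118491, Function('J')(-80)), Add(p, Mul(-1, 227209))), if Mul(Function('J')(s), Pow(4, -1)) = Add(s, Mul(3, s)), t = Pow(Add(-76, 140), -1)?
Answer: Rational(-60842553396645, 4096) ≈ -1.4854e+10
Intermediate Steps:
t = Rational(1, 64) (t = Pow(64, -1) = Rational(1, 64) ≈ 0.015625)
p = Rational(411562369, 4096) (p = Pow(Add(-317, Rational(1, 64)), 2) = Pow(Rational(-20287, 64), 2) = Rational(411562369, 4096) ≈ 1.0048e+5)
Function('J')(s) = Mul(16, s) (Function('J')(s) = Mul(4, Add(s, Mul(3, s))) = Mul(4, Mul(4, s)) = Mul(16, s))
Mul(Add(118491, Function('J')(-80)), Add(p, Mul(-1, 227209))) = Mul(Add(118491, Mul(16, -80)), Add(Rational(411562369, 4096), Mul(-1, 227209))) = Mul(Add(118491, -1280), Add(Rational(411562369, 4096), -227209)) = Mul(117211, Rational(-519085695, 4096)) = Rational(-60842553396645, 4096)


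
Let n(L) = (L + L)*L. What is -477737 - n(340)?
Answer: -708937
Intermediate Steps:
n(L) = 2*L² (n(L) = (2*L)*L = 2*L²)
-477737 - n(340) = -477737 - 2*340² = -477737 - 2*115600 = -477737 - 1*231200 = -477737 - 231200 = -708937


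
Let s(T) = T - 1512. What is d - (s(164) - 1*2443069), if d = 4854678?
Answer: 7299095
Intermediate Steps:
s(T) = -1512 + T
d - (s(164) - 1*2443069) = 4854678 - ((-1512 + 164) - 1*2443069) = 4854678 - (-1348 - 2443069) = 4854678 - 1*(-2444417) = 4854678 + 2444417 = 7299095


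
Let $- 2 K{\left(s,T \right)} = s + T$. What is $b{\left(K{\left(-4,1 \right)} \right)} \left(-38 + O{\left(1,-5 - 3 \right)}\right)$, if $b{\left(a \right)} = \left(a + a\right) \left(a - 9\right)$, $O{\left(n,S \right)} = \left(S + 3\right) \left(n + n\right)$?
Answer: $1080$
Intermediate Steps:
$O{\left(n,S \right)} = 2 n \left(3 + S\right)$ ($O{\left(n,S \right)} = \left(3 + S\right) 2 n = 2 n \left(3 + S\right)$)
$K{\left(s,T \right)} = - \frac{T}{2} - \frac{s}{2}$ ($K{\left(s,T \right)} = - \frac{s + T}{2} = - \frac{T + s}{2} = - \frac{T}{2} - \frac{s}{2}$)
$b{\left(a \right)} = 2 a \left(-9 + a\right)$
$b{\left(K{\left(-4,1 \right)} \right)} \left(-38 + O{\left(1,-5 - 3 \right)}\right) = 2 \left(\left(- \frac{1}{2}\right) 1 - -2\right) \left(-9 - - \frac{3}{2}\right) \left(-38 + 2 \cdot 1 \left(3 - 8\right)\right) = 2 \left(- \frac{1}{2} + 2\right) \left(-9 + \left(- \frac{1}{2} + 2\right)\right) \left(-38 + 2 \cdot 1 \left(3 - 8\right)\right) = 2 \cdot \frac{3}{2} \left(-9 + \frac{3}{2}\right) \left(-38 + 2 \cdot 1 \left(3 - 8\right)\right) = 2 \cdot \frac{3}{2} \left(- \frac{15}{2}\right) \left(-38 + 2 \cdot 1 \left(-5\right)\right) = - \frac{45 \left(-38 - 10\right)}{2} = \left(- \frac{45}{2}\right) \left(-48\right) = 1080$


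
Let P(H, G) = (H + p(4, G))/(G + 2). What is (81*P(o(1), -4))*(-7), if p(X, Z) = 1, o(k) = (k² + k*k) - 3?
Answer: 0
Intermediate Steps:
o(k) = -3 + 2*k² (o(k) = (k² + k²) - 3 = 2*k² - 3 = -3 + 2*k²)
P(H, G) = (1 + H)/(2 + G) (P(H, G) = (H + 1)/(G + 2) = (1 + H)/(2 + G))
(81*P(o(1), -4))*(-7) = (81*((1 + (-3 + 2*1²))/(2 - 4)))*(-7) = (81*((1 + (-3 + 2*1))/(-2)))*(-7) = (81*(-(1 + (-3 + 2))/2))*(-7) = (81*(-(1 - 1)/2))*(-7) = (81*(-½*0))*(-7) = (81*0)*(-7) = 0*(-7) = 0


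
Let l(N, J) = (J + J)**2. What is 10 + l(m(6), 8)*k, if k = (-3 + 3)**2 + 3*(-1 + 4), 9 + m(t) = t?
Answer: 2314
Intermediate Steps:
m(t) = -9 + t
l(N, J) = 4*J**2 (l(N, J) = (2*J)**2 = 4*J**2)
k = 9 (k = 0**2 + 3*3 = 0 + 9 = 9)
10 + l(m(6), 8)*k = 10 + (4*8**2)*9 = 10 + (4*64)*9 = 10 + 256*9 = 10 + 2304 = 2314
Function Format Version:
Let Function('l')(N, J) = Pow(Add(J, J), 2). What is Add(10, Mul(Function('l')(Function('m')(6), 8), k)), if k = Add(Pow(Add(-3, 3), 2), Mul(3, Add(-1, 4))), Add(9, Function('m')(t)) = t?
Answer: 2314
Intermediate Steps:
Function('m')(t) = Add(-9, t)
Function('l')(N, J) = Mul(4, Pow(J, 2)) (Function('l')(N, J) = Pow(Mul(2, J), 2) = Mul(4, Pow(J, 2)))
k = 9 (k = Add(Pow(0, 2), Mul(3, 3)) = Add(0, 9) = 9)
Add(10, Mul(Function('l')(Function('m')(6), 8), k)) = Add(10, Mul(Mul(4, Pow(8, 2)), 9)) = Add(10, Mul(Mul(4, 64), 9)) = Add(10, Mul(256, 9)) = Add(10, 2304) = 2314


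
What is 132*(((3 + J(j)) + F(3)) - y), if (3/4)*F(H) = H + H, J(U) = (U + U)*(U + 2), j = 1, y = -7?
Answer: 3168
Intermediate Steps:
J(U) = 2*U*(2 + U) (J(U) = (2*U)*(2 + U) = 2*U*(2 + U))
F(H) = 8*H/3 (F(H) = 4*(H + H)/3 = 4*(2*H)/3 = 8*H/3)
132*(((3 + J(j)) + F(3)) - y) = 132*(((3 + 2*1*(2 + 1)) + (8/3)*3) - 1*(-7)) = 132*(((3 + 2*1*3) + 8) + 7) = 132*(((3 + 6) + 8) + 7) = 132*((9 + 8) + 7) = 132*(17 + 7) = 132*24 = 3168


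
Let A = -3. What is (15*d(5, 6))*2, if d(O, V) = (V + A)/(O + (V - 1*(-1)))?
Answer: 15/2 ≈ 7.5000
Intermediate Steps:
d(O, V) = (-3 + V)/(1 + O + V) (d(O, V) = (V - 3)/(O + (V - 1*(-1))) = (-3 + V)/(O + (V + 1)) = (-3 + V)/(O + (1 + V)) = (-3 + V)/(1 + O + V))
(15*d(5, 6))*2 = (15*((-3 + 6)/(1 + 5 + 6)))*2 = (15*(3/12))*2 = (15*((1/12)*3))*2 = (15*(1/4))*2 = (15/4)*2 = 15/2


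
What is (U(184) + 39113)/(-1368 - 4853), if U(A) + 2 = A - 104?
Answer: -39191/6221 ≈ -6.2998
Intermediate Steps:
U(A) = -106 + A (U(A) = -2 + (A - 104) = -2 + (-104 + A) = -106 + A)
(U(184) + 39113)/(-1368 - 4853) = ((-106 + 184) + 39113)/(-1368 - 4853) = (78 + 39113)/(-6221) = 39191*(-1/6221) = -39191/6221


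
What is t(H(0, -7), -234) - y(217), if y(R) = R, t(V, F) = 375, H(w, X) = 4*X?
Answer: 158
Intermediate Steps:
t(H(0, -7), -234) - y(217) = 375 - 1*217 = 375 - 217 = 158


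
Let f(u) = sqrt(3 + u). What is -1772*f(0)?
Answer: -1772*sqrt(3) ≈ -3069.2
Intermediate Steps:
-1772*f(0) = -1772*sqrt(3 + 0) = -1772*sqrt(3)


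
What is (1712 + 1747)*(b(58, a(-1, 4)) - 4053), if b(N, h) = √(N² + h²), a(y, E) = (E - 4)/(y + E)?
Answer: -13818705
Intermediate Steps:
a(y, E) = (-4 + E)/(E + y)
(1712 + 1747)*(b(58, a(-1, 4)) - 4053) = (1712 + 1747)*(√(58² + ((-4 + 4)/(4 - 1))²) - 4053) = 3459*(√(3364 + (0/3)²) - 4053) = 3459*(√(3364 + ((⅓)*0)²) - 4053) = 3459*(√(3364 + 0²) - 4053) = 3459*(√(3364 + 0) - 4053) = 3459*(√3364 - 4053) = 3459*(58 - 4053) = 3459*(-3995) = -13818705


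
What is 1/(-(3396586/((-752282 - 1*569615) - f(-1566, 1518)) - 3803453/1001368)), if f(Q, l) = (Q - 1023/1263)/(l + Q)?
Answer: 26750098345149704/170335854833189743 ≈ 0.15704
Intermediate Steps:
f(Q, l) = (-341/421 + Q)/(Q + l) (f(Q, l) = (Q - 1023*1/1263)/(Q + l) = (Q - 341/421)/(Q + l) = (-341/421 + Q)/(Q + l))
1/(-(3396586/((-752282 - 1*569615) - f(-1566, 1518)) - 3803453/1001368)) = 1/(-(3396586/((-752282 - 1*569615) - (-341/421 - 1566)/(-1566 + 1518)) - 3803453/1001368)) = 1/(-(3396586/((-752282 - 569615) - (-659627)/((-48)*421)) - 3803453*1/1001368)) = 1/(-(3396586/(-1321897 - (-1)*(-659627)/(48*421)) - 3803453/1001368)) = 1/(-(3396586/(-1321897 - 1*659627/20208) - 3803453/1001368)) = 1/(-(3396586/(-1321897 - 659627/20208) - 3803453/1001368)) = 1/(-(3396586/(-26713554203/20208) - 3803453/1001368)) = 1/(-(3396586*(-20208/26713554203) - 3803453/1001368)) = 1/(-(-68638209888/26713554203 - 3803453/1001368)) = 1/(-1*(-170335854833189743/26750098345149704)) = 1/(170335854833189743/26750098345149704) = 26750098345149704/170335854833189743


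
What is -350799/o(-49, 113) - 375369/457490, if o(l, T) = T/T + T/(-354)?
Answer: -56812500680469/110255090 ≈ -5.1528e+5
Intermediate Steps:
o(l, T) = 1 - T/354 (o(l, T) = 1 + T*(-1/354) = 1 - T/354)
-350799/o(-49, 113) - 375369/457490 = -350799/(1 - 1/354*113) - 375369/457490 = -350799/(1 - 113/354) - 375369*1/457490 = -350799/241/354 - 375369/457490 = -350799*354/241 - 375369/457490 = -124182846/241 - 375369/457490 = -56812500680469/110255090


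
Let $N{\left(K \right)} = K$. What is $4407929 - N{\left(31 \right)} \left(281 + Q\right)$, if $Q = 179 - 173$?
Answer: $4399032$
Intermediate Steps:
$Q = 6$ ($Q = 179 - 173 = 6$)
$4407929 - N{\left(31 \right)} \left(281 + Q\right) = 4407929 - 31 \left(281 + 6\right) = 4407929 - 31 \cdot 287 = 4407929 - 8897 = 4399032$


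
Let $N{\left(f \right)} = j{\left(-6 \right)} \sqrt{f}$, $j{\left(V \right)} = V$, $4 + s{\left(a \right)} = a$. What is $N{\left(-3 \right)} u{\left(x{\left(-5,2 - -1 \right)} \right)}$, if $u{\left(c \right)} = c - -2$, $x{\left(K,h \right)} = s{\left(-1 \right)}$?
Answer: $18 i \sqrt{3} \approx 31.177 i$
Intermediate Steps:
$s{\left(a \right)} = -4 + a$
$x{\left(K,h \right)} = -5$ ($x{\left(K,h \right)} = -4 - 1 = -5$)
$u{\left(c \right)} = 2 + c$ ($u{\left(c \right)} = c + 2 = 2 + c$)
$N{\left(f \right)} = - 6 \sqrt{f}$
$N{\left(-3 \right)} u{\left(x{\left(-5,2 - -1 \right)} \right)} = - 6 \sqrt{-3} \left(2 - 5\right) = - 6 i \sqrt{3} \left(-3\right) = 18 i \sqrt{3}$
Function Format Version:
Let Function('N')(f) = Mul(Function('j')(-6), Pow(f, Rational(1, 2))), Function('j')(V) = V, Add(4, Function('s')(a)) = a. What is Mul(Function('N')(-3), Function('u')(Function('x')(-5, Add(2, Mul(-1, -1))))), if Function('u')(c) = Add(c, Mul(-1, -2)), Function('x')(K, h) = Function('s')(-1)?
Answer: Mul(18, I, Pow(3, Rational(1, 2))) ≈ Mul(31.177, I)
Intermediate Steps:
Function('s')(a) = Add(-4, a)
Function('x')(K, h) = -5 (Function('x')(K, h) = Add(-4, -1) = -5)
Function('u')(c) = Add(2, c) (Function('u')(c) = Add(c, 2) = Add(2, c))
Function('N')(f) = Mul(-6, Pow(f, Rational(1, 2)))
Mul(Function('N')(-3), Function('u')(Function('x')(-5, Add(2, Mul(-1, -1))))) = Mul(Mul(-6, Pow(-3, Rational(1, 2))), Add(2, -5)) = Mul(Mul(-6, Mul(I, Pow(3, Rational(1, 2)))), -3) = Mul(Mul(-6, I, Pow(3, Rational(1, 2))), -3) = Mul(18, I, Pow(3, Rational(1, 2)))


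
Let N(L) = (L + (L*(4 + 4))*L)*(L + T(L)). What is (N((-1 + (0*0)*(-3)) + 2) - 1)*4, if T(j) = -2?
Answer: -40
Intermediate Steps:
N(L) = (-2 + L)*(L + 8*L**2) (N(L) = (L + (L*(4 + 4))*L)*(L - 2) = (L + (L*8)*L)*(-2 + L) = (L + (8*L)*L)*(-2 + L) = (L + 8*L**2)*(-2 + L) = (-2 + L)*(L + 8*L**2))
(N((-1 + (0*0)*(-3)) + 2) - 1)*4 = (((-1 + (0*0)*(-3)) + 2)*(-2 - 15*((-1 + (0*0)*(-3)) + 2) + 8*((-1 + (0*0)*(-3)) + 2)**2) - 1)*4 = (((-1 + 0*(-3)) + 2)*(-2 - 15*((-1 + 0*(-3)) + 2) + 8*((-1 + 0*(-3)) + 2)**2) - 1)*4 = (((-1 + 0) + 2)*(-2 - 15*((-1 + 0) + 2) + 8*((-1 + 0) + 2)**2) - 1)*4 = ((-1 + 2)*(-2 - 15*(-1 + 2) + 8*(-1 + 2)**2) - 1)*4 = (1*(-2 - 15*1 + 8*1**2) - 1)*4 = (1*(-2 - 15 + 8*1) - 1)*4 = (1*(-2 - 15 + 8) - 1)*4 = (1*(-9) - 1)*4 = (-9 - 1)*4 = -10*4 = -40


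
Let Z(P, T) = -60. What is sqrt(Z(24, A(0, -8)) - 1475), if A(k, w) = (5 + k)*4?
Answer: I*sqrt(1535) ≈ 39.179*I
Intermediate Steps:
A(k, w) = 20 + 4*k
sqrt(Z(24, A(0, -8)) - 1475) = sqrt(-60 - 1475) = sqrt(-1535) = I*sqrt(1535)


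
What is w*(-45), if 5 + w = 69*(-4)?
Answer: 12645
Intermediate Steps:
w = -281 (w = -5 + 69*(-4) = -5 - 276 = -281)
w*(-45) = -281*(-45) = 12645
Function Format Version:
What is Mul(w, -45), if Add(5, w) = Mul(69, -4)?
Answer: 12645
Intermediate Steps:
w = -281 (w = Add(-5, Mul(69, -4)) = Add(-5, -276) = -281)
Mul(w, -45) = Mul(-281, -45) = 12645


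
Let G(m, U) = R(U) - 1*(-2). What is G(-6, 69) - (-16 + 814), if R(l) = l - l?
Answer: -796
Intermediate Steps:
R(l) = 0
G(m, U) = 2 (G(m, U) = 0 - 1*(-2) = 0 + 2 = 2)
G(-6, 69) - (-16 + 814) = 2 - (-16 + 814) = 2 - 1*798 = 2 - 798 = -796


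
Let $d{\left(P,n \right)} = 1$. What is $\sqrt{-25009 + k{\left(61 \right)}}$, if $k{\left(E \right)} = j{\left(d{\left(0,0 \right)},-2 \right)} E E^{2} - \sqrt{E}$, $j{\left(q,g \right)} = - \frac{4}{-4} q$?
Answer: $\sqrt{201972 - \sqrt{61}} \approx 449.4$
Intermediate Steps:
$j{\left(q,g \right)} = q$ ($j{\left(q,g \right)} = \left(-4\right) \left(- \frac{1}{4}\right) q = 1 q = q$)
$k{\left(E \right)} = E^{3} - \sqrt{E}$ ($k{\left(E \right)} = 1 E E^{2} - \sqrt{E} = 1 E^{3} - \sqrt{E} = E^{3} - \sqrt{E}$)
$\sqrt{-25009 + k{\left(61 \right)}} = \sqrt{-25009 + \left(61^{3} - \sqrt{61}\right)} = \sqrt{-25009 + \left(226981 - \sqrt{61}\right)} = \sqrt{201972 - \sqrt{61}}$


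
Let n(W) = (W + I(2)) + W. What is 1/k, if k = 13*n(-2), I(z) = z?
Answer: -1/26 ≈ -0.038462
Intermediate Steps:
n(W) = 2 + 2*W (n(W) = (W + 2) + W = (2 + W) + W = 2 + 2*W)
k = -26 (k = 13*(2 + 2*(-2)) = 13*(2 - 4) = 13*(-2) = -26)
1/k = 1/(-26) = -1/26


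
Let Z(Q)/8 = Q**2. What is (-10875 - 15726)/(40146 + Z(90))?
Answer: -8867/34982 ≈ -0.25347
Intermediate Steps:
Z(Q) = 8*Q**2
(-10875 - 15726)/(40146 + Z(90)) = (-10875 - 15726)/(40146 + 8*90**2) = -26601/(40146 + 8*8100) = -26601/(40146 + 64800) = -26601/104946 = -26601*1/104946 = -8867/34982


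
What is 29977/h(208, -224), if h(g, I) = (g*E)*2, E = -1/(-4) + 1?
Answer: 29977/520 ≈ 57.648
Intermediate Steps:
E = 5/4 (E = -1*(-1/4) + 1 = 1/4 + 1 = 5/4 ≈ 1.2500)
h(g, I) = 5*g/2 (h(g, I) = (g*(5/4))*2 = (5*g/4)*2 = 5*g/2)
29977/h(208, -224) = 29977/(((5/2)*208)) = 29977/520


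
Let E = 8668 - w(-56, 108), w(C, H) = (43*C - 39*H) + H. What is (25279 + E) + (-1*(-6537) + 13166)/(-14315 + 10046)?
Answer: 172699768/4269 ≈ 40454.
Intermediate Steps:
w(C, H) = -38*H + 43*C (w(C, H) = (-39*H + 43*C) + H = -38*H + 43*C)
E = 15180 (E = 8668 - (-38*108 + 43*(-56)) = 8668 - (-4104 - 2408) = 8668 - 1*(-6512) = 8668 + 6512 = 15180)
(25279 + E) + (-1*(-6537) + 13166)/(-14315 + 10046) = (25279 + 15180) + (-1*(-6537) + 13166)/(-14315 + 10046) = 40459 + (6537 + 13166)/(-4269) = 40459 + 19703*(-1/4269) = 40459 - 19703/4269 = 172699768/4269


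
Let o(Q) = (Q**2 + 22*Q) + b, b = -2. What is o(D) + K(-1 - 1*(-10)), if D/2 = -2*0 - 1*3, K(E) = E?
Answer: -89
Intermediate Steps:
D = -6 (D = 2*(-2*0 - 1*3) = 2*(0 - 3) = 2*(-3) = -6)
o(Q) = -2 + Q**2 + 22*Q (o(Q) = (Q**2 + 22*Q) - 2 = -2 + Q**2 + 22*Q)
o(D) + K(-1 - 1*(-10)) = (-2 + (-6)**2 + 22*(-6)) + (-1 - 1*(-10)) = (-2 + 36 - 132) + (-1 + 10) = -98 + 9 = -89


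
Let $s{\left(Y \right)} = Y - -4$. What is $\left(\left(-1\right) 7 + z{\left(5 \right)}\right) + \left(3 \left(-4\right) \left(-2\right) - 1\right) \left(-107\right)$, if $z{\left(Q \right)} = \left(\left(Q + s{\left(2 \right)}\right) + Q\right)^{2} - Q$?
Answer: $-2217$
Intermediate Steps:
$s{\left(Y \right)} = 4 + Y$ ($s{\left(Y \right)} = Y + 4 = 4 + Y$)
$z{\left(Q \right)} = \left(6 + 2 Q\right)^{2} - Q$ ($z{\left(Q \right)} = \left(\left(Q + \left(4 + 2\right)\right) + Q\right)^{2} - Q = \left(\left(Q + 6\right) + Q\right)^{2} - Q = \left(\left(6 + Q\right) + Q\right)^{2} - Q = \left(6 + 2 Q\right)^{2} - Q$)
$\left(\left(-1\right) 7 + z{\left(5 \right)}\right) + \left(3 \left(-4\right) \left(-2\right) - 1\right) \left(-107\right) = \left(\left(-1\right) 7 + \left(\left(-1\right) 5 + 4 \left(3 + 5\right)^{2}\right)\right) + \left(3 \left(-4\right) \left(-2\right) - 1\right) \left(-107\right) = \left(-7 - \left(5 - 4 \cdot 8^{2}\right)\right) + \left(\left(-12\right) \left(-2\right) - 1\right) \left(-107\right) = \left(-7 + \left(-5 + 4 \cdot 64\right)\right) + \left(24 - 1\right) \left(-107\right) = \left(-7 + \left(-5 + 256\right)\right) + 23 \left(-107\right) = \left(-7 + 251\right) - 2461 = 244 - 2461 = -2217$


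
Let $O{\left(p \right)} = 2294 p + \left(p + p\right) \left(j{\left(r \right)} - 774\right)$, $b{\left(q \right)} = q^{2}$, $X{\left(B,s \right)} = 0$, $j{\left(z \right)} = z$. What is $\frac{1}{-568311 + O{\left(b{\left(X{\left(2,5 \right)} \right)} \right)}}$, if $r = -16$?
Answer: $- \frac{1}{568311} \approx -1.7596 \cdot 10^{-6}$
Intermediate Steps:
$O{\left(p \right)} = 714 p$ ($O{\left(p \right)} = 2294 p + \left(p + p\right) \left(-16 - 774\right) = 2294 p + 2 p \left(-790\right) = 2294 p - 1580 p = 714 p$)
$\frac{1}{-568311 + O{\left(b{\left(X{\left(2,5 \right)} \right)} \right)}} = \frac{1}{-568311 + 714 \cdot 0^{2}} = \frac{1}{-568311 + 714 \cdot 0} = \frac{1}{-568311 + 0} = \frac{1}{-568311} = - \frac{1}{568311}$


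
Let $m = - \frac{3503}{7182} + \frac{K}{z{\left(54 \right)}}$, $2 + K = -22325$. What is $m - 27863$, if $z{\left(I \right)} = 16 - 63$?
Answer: $- \frac{9245079229}{337554} \approx -27388.0$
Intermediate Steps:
$K = -22327$ ($K = -2 - 22325 = -22327$)
$z{\left(I \right)} = -47$ ($z{\left(I \right)} = 16 - 63 = -47$)
$m = \frac{160187873}{337554}$ ($m = - \frac{3503}{7182} - \frac{22327}{-47} = \left(-3503\right) \frac{1}{7182} - - \frac{22327}{47} = - \frac{3503}{7182} + \frac{22327}{47} = \frac{160187873}{337554} \approx 474.55$)
$m - 27863 = \frac{160187873}{337554} - 27863 = - \frac{9245079229}{337554}$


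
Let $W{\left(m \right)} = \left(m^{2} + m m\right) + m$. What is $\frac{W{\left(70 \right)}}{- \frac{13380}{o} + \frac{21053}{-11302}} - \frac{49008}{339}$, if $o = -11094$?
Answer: $- \frac{23531264663812}{1550759681} \approx -15174.0$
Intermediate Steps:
$W{\left(m \right)} = m + 2 m^{2}$ ($W{\left(m \right)} = \left(m^{2} + m^{2}\right) + m = 2 m^{2} + m = m + 2 m^{2}$)
$\frac{W{\left(70 \right)}}{- \frac{13380}{o} + \frac{21053}{-11302}} - \frac{49008}{339} = \frac{70 \left(1 + 2 \cdot 70\right)}{- \frac{13380}{-11094} + \frac{21053}{-11302}} - \frac{49008}{339} = \frac{70 \left(1 + 140\right)}{\left(-13380\right) \left(- \frac{1}{11094}\right) + 21053 \left(- \frac{1}{11302}\right)} - \frac{16336}{113} = \frac{70 \cdot 141}{\frac{2230}{1849} - \frac{21053}{11302}} - \frac{16336}{113} = \frac{9870}{- \frac{13723537}{20897398}} - \frac{16336}{113} = 9870 \left(- \frac{20897398}{13723537}\right) - \frac{16336}{113} = - \frac{206257318260}{13723537} - \frac{16336}{113} = - \frac{23531264663812}{1550759681}$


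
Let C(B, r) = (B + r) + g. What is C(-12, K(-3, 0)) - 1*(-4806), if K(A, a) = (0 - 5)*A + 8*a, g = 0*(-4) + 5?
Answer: 4814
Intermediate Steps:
g = 5 (g = 0 + 5 = 5)
K(A, a) = -5*A + 8*a
C(B, r) = 5 + B + r (C(B, r) = (B + r) + 5 = 5 + B + r)
C(-12, K(-3, 0)) - 1*(-4806) = (5 - 12 + (-5*(-3) + 8*0)) - 1*(-4806) = (5 - 12 + (15 + 0)) + 4806 = (5 - 12 + 15) + 4806 = 8 + 4806 = 4814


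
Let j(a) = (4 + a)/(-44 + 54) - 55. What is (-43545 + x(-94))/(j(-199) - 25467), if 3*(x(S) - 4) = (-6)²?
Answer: 87058/51083 ≈ 1.7042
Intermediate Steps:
x(S) = 16 (x(S) = 4 + (⅓)*(-6)² = 4 + (⅓)*36 = 4 + 12 = 16)
j(a) = -273/5 + a/10 (j(a) = (4 + a)/10 - 55 = (4 + a)*(⅒) - 55 = (⅖ + a/10) - 55 = -273/5 + a/10)
(-43545 + x(-94))/(j(-199) - 25467) = (-43545 + 16)/((-273/5 + (⅒)*(-199)) - 25467) = -43529/((-273/5 - 199/10) - 25467) = -43529/(-149/2 - 25467) = -43529/(-51083/2) = -43529*(-2/51083) = 87058/51083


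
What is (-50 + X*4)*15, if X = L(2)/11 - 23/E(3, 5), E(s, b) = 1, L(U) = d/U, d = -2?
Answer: -23490/11 ≈ -2135.5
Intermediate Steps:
L(U) = -2/U
X = -254/11 (X = -2/2/11 - 23/1 = -2*1/2*(1/11) - 23*1 = -1*1/11 - 23 = -1/11 - 23 = -254/11 ≈ -23.091)
(-50 + X*4)*15 = (-50 - 254/11*4)*15 = (-50 - 1016/11)*15 = -1566/11*15 = -23490/11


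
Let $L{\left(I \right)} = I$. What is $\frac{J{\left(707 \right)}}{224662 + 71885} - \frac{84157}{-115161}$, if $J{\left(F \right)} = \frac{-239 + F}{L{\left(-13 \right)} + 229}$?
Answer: $\frac{2170152643}{2969621658} \approx 0.73078$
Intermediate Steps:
$J{\left(F \right)} = - \frac{239}{216} + \frac{F}{216}$ ($J{\left(F \right)} = \frac{-239 + F}{-13 + 229} = \frac{-239 + F}{216} = \left(-239 + F\right) \frac{1}{216} = - \frac{239}{216} + \frac{F}{216}$)
$\frac{J{\left(707 \right)}}{224662 + 71885} - \frac{84157}{-115161} = \frac{- \frac{239}{216} + \frac{1}{216} \cdot 707}{224662 + 71885} - \frac{84157}{-115161} = \frac{- \frac{239}{216} + \frac{707}{216}}{296547} - - \frac{3659}{5007} = \frac{13}{6} \cdot \frac{1}{296547} + \frac{3659}{5007} = \frac{13}{1779282} + \frac{3659}{5007} = \frac{2170152643}{2969621658}$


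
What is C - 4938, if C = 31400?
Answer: 26462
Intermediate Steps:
C - 4938 = 31400 - 4938 = 26462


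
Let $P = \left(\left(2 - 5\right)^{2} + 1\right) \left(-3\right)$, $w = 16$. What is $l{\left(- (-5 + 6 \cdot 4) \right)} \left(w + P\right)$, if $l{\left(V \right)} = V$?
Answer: $266$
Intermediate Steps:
$P = -30$ ($P = \left(\left(-3\right)^{2} + 1\right) \left(-3\right) = \left(9 + 1\right) \left(-3\right) = 10 \left(-3\right) = -30$)
$l{\left(- (-5 + 6 \cdot 4) \right)} \left(w + P\right) = - (-5 + 6 \cdot 4) \left(16 - 30\right) = - (-5 + 24) \left(-14\right) = \left(-1\right) 19 \left(-14\right) = \left(-19\right) \left(-14\right) = 266$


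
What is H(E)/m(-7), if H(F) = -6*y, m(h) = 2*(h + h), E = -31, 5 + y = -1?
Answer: -9/7 ≈ -1.2857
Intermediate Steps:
y = -6 (y = -5 - 1 = -6)
m(h) = 4*h (m(h) = 2*(2*h) = 4*h)
H(F) = 36 (H(F) = -6*(-6) = 36)
H(E)/m(-7) = 36/((4*(-7))) = 36/(-28) = 36*(-1/28) = -9/7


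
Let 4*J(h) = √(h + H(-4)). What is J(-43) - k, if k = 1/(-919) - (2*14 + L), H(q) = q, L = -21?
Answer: 6434/919 + I*√47/4 ≈ 7.0011 + 1.7139*I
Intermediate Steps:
k = -6434/919 (k = 1/(-919) - (2*14 - 21) = -1/919 - (28 - 21) = -1/919 - 1*7 = -1/919 - 7 = -6434/919 ≈ -7.0011)
J(h) = √(-4 + h)/4 (J(h) = √(h - 4)/4 = √(-4 + h)/4)
J(-43) - k = √(-4 - 43)/4 - 1*(-6434/919) = √(-47)/4 + 6434/919 = (I*√47)/4 + 6434/919 = I*√47/4 + 6434/919 = 6434/919 + I*√47/4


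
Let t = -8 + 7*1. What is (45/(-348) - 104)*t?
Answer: 12079/116 ≈ 104.13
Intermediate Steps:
t = -1 (t = -8 + 7 = -1)
(45/(-348) - 104)*t = (45/(-348) - 104)*(-1) = (45*(-1/348) - 104)*(-1) = (-15/116 - 104)*(-1) = -12079/116*(-1) = 12079/116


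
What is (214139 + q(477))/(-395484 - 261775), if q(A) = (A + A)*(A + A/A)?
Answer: -670151/657259 ≈ -1.0196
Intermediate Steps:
q(A) = 2*A*(1 + A) (q(A) = (2*A)*(A + 1) = (2*A)*(1 + A) = 2*A*(1 + A))
(214139 + q(477))/(-395484 - 261775) = (214139 + 2*477*(1 + 477))/(-395484 - 261775) = (214139 + 2*477*478)/(-657259) = (214139 + 456012)*(-1/657259) = 670151*(-1/657259) = -670151/657259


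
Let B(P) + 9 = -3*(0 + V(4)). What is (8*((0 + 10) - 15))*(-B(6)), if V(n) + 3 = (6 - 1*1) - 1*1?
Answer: -480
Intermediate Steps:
V(n) = 1 (V(n) = -3 + ((6 - 1*1) - 1*1) = -3 + ((6 - 1) - 1) = -3 + (5 - 1) = -3 + 4 = 1)
B(P) = -12 (B(P) = -9 - 3*(0 + 1) = -9 - 3*1 = -9 - 3 = -12)
(8*((0 + 10) - 15))*(-B(6)) = (8*((0 + 10) - 15))*(-1*(-12)) = (8*(10 - 15))*12 = (8*(-5))*12 = -40*12 = -480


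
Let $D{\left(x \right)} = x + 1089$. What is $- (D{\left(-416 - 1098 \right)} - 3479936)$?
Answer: $3480361$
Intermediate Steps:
$D{\left(x \right)} = 1089 + x$
$- (D{\left(-416 - 1098 \right)} - 3479936) = - (\left(1089 - 1514\right) - 3479936) = - (-425 - 3479936) = \left(-1\right) \left(-3480361\right) = 3480361$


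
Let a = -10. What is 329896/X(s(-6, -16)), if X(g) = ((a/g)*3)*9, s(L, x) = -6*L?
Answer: -659792/15 ≈ -43986.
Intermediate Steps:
X(g) = -270/g (X(g) = (-10/g*3)*9 = -30/g*9 = -270/g)
329896/X(s(-6, -16)) = 329896/((-270/((-6*(-6))))) = 329896/((-270/36)) = 329896/((-270*1/36)) = 329896/(-15/2) = 329896*(-2/15) = -659792/15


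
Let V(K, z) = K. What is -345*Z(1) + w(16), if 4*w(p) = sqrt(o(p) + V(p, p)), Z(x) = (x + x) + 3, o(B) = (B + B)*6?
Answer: -1725 + sqrt(13) ≈ -1721.4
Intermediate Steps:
o(B) = 12*B (o(B) = (2*B)*6 = 12*B)
Z(x) = 3 + 2*x (Z(x) = 2*x + 3 = 3 + 2*x)
w(p) = sqrt(13)*sqrt(p)/4 (w(p) = sqrt(12*p + p)/4 = sqrt(13*p)/4 = (sqrt(13)*sqrt(p))/4 = sqrt(13)*sqrt(p)/4)
-345*Z(1) + w(16) = -345*(3 + 2*1) + sqrt(13)*sqrt(16)/4 = -345*(3 + 2) + (1/4)*sqrt(13)*4 = -345*5 + sqrt(13) = -115*15 + sqrt(13) = -1725 + sqrt(13)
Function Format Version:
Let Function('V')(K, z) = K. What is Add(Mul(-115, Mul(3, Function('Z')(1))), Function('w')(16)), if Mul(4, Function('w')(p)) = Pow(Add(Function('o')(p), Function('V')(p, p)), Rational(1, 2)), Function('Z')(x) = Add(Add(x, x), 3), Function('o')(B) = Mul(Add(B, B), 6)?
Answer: Add(-1725, Pow(13, Rational(1, 2))) ≈ -1721.4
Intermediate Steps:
Function('o')(B) = Mul(12, B) (Function('o')(B) = Mul(Mul(2, B), 6) = Mul(12, B))
Function('Z')(x) = Add(3, Mul(2, x)) (Function('Z')(x) = Add(Mul(2, x), 3) = Add(3, Mul(2, x)))
Function('w')(p) = Mul(Rational(1, 4), Pow(13, Rational(1, 2)), Pow(p, Rational(1, 2))) (Function('w')(p) = Mul(Rational(1, 4), Pow(Add(Mul(12, p), p), Rational(1, 2))) = Mul(Rational(1, 4), Pow(Mul(13, p), Rational(1, 2))) = Mul(Rational(1, 4), Mul(Pow(13, Rational(1, 2)), Pow(p, Rational(1, 2)))) = Mul(Rational(1, 4), Pow(13, Rational(1, 2)), Pow(p, Rational(1, 2))))
Add(Mul(-115, Mul(3, Function('Z')(1))), Function('w')(16)) = Add(Mul(-115, Mul(3, Add(3, Mul(2, 1)))), Mul(Rational(1, 4), Pow(13, Rational(1, 2)), Pow(16, Rational(1, 2)))) = Add(Mul(-115, Mul(3, Add(3, 2))), Mul(Rational(1, 4), Pow(13, Rational(1, 2)), 4)) = Add(Mul(-115, Mul(3, 5)), Pow(13, Rational(1, 2))) = Add(Mul(-115, 15), Pow(13, Rational(1, 2))) = Add(-1725, Pow(13, Rational(1, 2)))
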